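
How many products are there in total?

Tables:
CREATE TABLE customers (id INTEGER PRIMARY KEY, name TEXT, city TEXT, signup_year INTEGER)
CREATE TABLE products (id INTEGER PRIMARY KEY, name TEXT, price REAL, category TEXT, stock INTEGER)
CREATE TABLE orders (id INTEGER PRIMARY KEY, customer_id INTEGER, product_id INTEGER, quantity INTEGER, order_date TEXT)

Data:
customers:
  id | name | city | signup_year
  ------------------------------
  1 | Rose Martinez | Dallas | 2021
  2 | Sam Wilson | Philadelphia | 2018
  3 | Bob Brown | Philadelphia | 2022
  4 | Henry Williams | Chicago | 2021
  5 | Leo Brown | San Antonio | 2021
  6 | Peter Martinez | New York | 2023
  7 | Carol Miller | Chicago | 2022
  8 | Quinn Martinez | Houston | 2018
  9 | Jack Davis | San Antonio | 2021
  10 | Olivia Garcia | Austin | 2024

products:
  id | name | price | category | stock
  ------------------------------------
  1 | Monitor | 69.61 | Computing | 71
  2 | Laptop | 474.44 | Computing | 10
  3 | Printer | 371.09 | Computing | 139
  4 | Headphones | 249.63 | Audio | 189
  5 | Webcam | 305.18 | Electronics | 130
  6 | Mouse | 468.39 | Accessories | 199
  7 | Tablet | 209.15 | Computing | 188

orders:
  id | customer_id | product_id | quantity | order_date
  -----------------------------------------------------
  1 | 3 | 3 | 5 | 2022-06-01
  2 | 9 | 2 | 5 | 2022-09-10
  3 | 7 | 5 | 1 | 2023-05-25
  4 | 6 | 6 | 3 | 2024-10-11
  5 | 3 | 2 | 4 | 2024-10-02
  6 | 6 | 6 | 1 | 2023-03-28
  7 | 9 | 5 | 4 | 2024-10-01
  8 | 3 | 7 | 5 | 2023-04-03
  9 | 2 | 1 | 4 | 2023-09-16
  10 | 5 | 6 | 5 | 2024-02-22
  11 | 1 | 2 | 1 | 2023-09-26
SELECT COUNT(*) FROM products

Execution result:
7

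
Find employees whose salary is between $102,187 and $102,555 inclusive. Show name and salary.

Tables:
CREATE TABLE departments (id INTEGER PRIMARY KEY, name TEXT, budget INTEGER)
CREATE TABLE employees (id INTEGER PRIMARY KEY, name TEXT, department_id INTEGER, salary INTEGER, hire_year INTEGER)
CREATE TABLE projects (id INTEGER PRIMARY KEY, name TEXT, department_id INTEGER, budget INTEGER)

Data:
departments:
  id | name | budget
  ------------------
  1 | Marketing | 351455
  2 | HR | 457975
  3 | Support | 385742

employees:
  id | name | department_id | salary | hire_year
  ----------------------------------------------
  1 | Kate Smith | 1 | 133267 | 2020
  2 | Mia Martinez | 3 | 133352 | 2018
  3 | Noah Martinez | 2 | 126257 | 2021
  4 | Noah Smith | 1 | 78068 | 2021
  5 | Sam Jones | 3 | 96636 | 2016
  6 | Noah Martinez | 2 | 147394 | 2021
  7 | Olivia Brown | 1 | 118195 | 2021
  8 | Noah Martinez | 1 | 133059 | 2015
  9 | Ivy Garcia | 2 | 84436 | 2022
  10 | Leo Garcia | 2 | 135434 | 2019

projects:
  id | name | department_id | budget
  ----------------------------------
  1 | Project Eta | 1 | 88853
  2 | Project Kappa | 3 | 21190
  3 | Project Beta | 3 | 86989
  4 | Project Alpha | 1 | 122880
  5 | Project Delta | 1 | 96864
SELECT name, salary FROM employees WHERE salary BETWEEN 102187 AND 102555

Execution result:
(no rows)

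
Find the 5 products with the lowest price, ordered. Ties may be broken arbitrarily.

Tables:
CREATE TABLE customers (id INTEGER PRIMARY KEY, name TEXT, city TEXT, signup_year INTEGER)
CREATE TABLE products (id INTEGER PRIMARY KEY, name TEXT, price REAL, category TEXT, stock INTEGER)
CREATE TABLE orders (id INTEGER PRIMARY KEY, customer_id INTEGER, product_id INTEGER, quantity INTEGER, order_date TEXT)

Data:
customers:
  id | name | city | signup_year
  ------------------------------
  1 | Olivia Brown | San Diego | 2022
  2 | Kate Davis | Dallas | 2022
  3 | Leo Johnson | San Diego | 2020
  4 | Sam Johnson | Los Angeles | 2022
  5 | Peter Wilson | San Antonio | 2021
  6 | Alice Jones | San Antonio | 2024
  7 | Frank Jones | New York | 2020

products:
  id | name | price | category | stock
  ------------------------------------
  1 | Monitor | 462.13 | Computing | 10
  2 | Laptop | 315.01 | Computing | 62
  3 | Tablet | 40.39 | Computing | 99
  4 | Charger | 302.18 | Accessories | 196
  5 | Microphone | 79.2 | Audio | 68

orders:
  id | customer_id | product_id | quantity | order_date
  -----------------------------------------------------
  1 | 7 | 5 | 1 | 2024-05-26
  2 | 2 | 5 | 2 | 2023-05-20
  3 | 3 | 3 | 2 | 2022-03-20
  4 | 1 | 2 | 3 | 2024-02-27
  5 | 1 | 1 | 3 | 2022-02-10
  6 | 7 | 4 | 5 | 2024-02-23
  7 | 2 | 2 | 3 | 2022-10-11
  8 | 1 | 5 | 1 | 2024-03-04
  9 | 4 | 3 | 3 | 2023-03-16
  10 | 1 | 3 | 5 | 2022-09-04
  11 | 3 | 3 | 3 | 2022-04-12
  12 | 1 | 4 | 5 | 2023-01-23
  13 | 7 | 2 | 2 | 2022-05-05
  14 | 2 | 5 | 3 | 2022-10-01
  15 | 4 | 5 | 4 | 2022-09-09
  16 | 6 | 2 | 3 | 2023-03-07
SELECT name, price FROM products ORDER BY price ASC LIMIT 5

Execution result:
name | price
Tablet | 40.39
Microphone | 79.20
Charger | 302.18
Laptop | 315.01
Monitor | 462.13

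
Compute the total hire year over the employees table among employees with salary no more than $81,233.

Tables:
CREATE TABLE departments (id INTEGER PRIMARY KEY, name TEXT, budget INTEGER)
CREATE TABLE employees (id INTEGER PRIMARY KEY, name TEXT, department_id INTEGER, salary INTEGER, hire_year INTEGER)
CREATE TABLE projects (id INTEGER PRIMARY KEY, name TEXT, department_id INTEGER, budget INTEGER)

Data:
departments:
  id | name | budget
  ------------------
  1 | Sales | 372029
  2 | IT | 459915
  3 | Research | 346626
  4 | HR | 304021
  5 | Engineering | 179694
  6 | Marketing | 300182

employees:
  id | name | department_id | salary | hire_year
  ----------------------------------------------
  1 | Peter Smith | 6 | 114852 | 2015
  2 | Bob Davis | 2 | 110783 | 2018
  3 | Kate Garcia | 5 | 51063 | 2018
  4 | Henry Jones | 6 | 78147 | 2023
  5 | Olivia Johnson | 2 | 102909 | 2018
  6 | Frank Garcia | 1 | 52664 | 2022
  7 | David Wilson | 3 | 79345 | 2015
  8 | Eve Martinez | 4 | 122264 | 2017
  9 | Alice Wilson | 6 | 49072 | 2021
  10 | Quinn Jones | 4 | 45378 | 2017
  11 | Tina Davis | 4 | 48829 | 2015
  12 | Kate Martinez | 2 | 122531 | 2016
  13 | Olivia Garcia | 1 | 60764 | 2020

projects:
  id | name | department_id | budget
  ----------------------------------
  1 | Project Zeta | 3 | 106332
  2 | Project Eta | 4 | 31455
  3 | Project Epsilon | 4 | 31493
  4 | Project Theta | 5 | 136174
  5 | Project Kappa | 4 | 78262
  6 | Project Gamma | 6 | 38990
SELECT SUM(hire_year) FROM employees WHERE salary <= 81233

Execution result:
16151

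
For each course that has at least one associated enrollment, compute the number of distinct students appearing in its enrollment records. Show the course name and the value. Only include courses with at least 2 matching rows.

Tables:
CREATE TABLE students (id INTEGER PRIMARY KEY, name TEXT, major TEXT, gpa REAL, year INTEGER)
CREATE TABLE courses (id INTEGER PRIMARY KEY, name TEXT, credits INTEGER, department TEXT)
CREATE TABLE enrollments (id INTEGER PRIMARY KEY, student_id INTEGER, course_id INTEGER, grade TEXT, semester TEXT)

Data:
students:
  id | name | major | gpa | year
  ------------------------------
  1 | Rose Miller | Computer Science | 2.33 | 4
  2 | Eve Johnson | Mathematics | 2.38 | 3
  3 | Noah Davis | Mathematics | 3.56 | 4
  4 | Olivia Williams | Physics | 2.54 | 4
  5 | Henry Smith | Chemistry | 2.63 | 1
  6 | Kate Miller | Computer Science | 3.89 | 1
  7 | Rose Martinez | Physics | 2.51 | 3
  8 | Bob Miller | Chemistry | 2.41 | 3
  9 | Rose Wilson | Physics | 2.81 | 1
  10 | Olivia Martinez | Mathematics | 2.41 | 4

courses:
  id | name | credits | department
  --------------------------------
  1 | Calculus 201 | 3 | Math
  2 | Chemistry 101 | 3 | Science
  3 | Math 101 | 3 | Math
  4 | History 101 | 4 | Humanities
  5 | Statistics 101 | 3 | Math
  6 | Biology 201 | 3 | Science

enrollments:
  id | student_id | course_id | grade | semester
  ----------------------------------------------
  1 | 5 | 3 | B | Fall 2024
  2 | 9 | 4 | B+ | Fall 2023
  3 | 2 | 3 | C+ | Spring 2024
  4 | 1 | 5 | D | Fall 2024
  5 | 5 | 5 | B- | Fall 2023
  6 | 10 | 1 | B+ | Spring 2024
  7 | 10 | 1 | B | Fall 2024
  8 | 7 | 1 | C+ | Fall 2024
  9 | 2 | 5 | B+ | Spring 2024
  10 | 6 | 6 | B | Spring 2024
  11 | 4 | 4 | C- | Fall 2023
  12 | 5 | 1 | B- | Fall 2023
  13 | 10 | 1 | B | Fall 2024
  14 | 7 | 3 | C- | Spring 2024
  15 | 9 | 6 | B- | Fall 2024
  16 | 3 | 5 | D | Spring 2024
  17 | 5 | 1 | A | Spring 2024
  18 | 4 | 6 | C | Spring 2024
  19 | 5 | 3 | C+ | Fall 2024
SELECT p.name, COUNT(DISTINCT c.student_id) AS distinct_student_count FROM enrollments c JOIN courses p ON c.course_id = p.id GROUP BY p.id, p.name HAVING COUNT(*) >= 2

Execution result:
name | distinct_student_count
Calculus 201 | 3
Math 101 | 3
History 101 | 2
Statistics 101 | 4
Biology 201 | 3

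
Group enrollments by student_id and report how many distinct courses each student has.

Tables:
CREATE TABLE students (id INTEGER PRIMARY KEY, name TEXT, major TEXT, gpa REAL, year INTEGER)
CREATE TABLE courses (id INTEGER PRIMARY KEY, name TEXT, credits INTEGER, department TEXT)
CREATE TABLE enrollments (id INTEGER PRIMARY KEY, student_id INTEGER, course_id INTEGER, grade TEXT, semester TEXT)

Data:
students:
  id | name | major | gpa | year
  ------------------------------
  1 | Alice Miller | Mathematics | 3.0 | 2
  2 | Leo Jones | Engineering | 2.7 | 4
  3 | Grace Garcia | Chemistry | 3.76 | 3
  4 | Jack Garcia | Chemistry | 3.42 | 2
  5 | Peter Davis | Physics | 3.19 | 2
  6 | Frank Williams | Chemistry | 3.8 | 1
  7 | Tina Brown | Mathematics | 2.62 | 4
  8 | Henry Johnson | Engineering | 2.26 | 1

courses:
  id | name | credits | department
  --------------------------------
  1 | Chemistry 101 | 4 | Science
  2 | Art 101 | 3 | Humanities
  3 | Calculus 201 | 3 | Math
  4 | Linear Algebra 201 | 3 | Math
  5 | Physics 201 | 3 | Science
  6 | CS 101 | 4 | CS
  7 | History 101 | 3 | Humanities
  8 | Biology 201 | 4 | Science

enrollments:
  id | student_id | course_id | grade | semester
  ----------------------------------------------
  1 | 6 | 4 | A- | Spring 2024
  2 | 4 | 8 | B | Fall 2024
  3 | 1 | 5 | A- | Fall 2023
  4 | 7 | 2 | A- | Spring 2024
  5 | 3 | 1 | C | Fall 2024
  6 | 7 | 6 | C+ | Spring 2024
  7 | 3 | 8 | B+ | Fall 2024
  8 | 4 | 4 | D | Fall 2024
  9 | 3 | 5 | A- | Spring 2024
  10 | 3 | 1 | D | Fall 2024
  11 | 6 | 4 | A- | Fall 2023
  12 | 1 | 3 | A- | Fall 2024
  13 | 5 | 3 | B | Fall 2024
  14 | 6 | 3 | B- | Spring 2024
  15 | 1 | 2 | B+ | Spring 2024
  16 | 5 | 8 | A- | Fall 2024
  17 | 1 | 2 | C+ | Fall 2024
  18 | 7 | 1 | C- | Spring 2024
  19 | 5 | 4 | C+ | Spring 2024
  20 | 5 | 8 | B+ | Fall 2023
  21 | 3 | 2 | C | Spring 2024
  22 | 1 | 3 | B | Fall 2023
SELECT student_id, COUNT(DISTINCT course_id) AS distinct_course_count FROM enrollments GROUP BY student_id

Execution result:
student_id | distinct_course_count
1 | 3
3 | 4
4 | 2
5 | 3
6 | 2
7 | 3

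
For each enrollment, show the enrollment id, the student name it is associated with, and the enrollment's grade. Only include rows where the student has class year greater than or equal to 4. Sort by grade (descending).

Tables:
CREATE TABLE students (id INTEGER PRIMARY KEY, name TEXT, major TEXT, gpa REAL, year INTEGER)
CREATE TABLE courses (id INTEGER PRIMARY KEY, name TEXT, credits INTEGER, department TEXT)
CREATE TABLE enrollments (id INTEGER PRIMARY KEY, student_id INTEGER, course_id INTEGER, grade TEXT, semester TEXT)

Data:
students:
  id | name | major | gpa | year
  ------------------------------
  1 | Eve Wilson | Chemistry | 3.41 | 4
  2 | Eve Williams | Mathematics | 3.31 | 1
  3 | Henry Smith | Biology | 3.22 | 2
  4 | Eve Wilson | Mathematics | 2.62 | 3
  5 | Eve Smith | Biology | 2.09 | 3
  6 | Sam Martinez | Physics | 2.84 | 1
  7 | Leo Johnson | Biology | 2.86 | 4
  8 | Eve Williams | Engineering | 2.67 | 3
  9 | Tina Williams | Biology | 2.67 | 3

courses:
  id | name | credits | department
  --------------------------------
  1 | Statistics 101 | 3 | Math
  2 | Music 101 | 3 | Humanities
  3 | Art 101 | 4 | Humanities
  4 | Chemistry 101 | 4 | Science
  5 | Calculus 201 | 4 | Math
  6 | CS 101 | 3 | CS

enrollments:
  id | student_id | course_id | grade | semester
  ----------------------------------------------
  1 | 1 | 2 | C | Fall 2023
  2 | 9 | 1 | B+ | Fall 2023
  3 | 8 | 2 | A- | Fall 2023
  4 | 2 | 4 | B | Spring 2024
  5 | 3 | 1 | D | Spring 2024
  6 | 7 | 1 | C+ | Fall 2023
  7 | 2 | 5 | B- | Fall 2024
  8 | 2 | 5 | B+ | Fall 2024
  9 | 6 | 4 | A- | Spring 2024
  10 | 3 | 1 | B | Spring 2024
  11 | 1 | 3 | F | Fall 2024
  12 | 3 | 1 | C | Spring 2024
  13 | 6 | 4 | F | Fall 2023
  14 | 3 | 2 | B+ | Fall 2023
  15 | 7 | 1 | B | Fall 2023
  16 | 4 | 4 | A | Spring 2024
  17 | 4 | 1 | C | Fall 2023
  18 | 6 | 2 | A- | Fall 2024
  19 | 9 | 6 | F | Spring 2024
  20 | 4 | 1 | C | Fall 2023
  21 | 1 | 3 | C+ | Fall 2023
SELECT c.id, p.name AS student, c.grade FROM enrollments c JOIN students p ON c.student_id = p.id WHERE p.year >= 4 ORDER BY c.grade DESC

Execution result:
id | student | grade
11 | Eve Wilson | F
6 | Leo Johnson | C+
21 | Eve Wilson | C+
1 | Eve Wilson | C
15 | Leo Johnson | B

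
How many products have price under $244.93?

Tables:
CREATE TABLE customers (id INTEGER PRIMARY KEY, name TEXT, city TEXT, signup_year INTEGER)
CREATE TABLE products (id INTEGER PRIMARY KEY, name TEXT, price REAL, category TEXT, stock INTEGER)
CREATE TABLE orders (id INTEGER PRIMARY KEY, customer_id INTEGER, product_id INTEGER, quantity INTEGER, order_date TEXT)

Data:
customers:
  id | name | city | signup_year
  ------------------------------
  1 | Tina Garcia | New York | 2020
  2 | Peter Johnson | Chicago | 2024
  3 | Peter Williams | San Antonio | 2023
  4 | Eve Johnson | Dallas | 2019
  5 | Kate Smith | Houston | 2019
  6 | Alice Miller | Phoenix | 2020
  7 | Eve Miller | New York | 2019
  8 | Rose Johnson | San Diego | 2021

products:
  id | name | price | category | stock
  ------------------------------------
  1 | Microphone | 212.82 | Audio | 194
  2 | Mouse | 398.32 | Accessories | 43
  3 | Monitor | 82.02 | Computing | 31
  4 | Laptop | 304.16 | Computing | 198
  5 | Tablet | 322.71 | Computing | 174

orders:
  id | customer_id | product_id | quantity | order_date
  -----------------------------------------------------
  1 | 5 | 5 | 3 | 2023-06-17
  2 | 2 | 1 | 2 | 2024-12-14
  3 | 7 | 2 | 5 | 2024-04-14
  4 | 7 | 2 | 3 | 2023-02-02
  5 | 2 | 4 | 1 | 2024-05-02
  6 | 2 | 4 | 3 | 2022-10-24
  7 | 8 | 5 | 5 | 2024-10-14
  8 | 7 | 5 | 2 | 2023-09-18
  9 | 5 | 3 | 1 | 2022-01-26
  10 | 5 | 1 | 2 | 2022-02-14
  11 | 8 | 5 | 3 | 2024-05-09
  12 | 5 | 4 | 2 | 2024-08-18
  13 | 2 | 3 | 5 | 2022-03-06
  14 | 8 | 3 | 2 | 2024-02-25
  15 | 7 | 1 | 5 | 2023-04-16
SELECT COUNT(*) FROM products WHERE price < 244.93

Execution result:
2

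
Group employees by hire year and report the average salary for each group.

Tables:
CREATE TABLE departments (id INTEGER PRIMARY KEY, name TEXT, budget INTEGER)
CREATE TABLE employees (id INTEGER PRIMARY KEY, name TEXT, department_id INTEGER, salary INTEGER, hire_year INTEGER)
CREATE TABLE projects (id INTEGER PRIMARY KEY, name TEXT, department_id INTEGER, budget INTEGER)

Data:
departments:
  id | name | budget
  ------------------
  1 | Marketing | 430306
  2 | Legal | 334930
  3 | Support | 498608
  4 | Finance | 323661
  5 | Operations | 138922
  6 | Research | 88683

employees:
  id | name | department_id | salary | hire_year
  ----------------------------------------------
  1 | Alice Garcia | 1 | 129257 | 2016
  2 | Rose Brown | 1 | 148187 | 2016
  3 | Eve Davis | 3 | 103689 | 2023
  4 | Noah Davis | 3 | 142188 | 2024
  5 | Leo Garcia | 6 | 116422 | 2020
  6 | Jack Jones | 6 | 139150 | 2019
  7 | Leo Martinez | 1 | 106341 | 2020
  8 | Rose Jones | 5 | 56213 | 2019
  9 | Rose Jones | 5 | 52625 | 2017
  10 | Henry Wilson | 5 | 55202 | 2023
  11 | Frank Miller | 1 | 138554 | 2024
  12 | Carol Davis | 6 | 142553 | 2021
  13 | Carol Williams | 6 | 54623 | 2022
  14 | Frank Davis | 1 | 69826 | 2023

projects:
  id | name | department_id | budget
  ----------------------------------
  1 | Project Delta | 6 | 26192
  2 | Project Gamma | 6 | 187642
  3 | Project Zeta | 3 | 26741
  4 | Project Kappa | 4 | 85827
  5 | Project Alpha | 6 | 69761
SELECT hire_year, AVG(salary) AS avg_salary FROM employees GROUP BY hire_year

Execution result:
hire_year | avg_salary
2016 | 138722.00
2017 | 52625.00
2019 | 97681.50
2020 | 111381.50
2021 | 142553.00
2022 | 54623.00
2023 | 76239.00
2024 | 140371.00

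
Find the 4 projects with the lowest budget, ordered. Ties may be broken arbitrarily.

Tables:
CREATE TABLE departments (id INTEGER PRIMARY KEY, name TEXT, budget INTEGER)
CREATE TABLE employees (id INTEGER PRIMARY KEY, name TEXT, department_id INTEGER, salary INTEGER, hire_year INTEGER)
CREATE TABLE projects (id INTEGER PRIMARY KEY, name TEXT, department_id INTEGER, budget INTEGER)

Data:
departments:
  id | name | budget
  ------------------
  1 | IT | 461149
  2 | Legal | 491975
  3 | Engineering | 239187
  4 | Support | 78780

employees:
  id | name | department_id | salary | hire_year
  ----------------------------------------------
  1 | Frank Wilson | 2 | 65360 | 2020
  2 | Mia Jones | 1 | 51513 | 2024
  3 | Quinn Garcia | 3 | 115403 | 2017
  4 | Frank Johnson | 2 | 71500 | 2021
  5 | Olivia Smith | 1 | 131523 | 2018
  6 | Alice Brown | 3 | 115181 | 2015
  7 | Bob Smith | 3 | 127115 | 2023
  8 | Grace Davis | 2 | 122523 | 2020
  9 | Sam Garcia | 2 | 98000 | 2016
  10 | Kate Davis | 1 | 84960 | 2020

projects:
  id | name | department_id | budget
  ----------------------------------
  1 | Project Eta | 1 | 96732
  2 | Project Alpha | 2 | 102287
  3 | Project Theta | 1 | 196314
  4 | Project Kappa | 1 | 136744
SELECT name, budget FROM projects ORDER BY budget ASC LIMIT 4

Execution result:
name | budget
Project Eta | 96732
Project Alpha | 102287
Project Kappa | 136744
Project Theta | 196314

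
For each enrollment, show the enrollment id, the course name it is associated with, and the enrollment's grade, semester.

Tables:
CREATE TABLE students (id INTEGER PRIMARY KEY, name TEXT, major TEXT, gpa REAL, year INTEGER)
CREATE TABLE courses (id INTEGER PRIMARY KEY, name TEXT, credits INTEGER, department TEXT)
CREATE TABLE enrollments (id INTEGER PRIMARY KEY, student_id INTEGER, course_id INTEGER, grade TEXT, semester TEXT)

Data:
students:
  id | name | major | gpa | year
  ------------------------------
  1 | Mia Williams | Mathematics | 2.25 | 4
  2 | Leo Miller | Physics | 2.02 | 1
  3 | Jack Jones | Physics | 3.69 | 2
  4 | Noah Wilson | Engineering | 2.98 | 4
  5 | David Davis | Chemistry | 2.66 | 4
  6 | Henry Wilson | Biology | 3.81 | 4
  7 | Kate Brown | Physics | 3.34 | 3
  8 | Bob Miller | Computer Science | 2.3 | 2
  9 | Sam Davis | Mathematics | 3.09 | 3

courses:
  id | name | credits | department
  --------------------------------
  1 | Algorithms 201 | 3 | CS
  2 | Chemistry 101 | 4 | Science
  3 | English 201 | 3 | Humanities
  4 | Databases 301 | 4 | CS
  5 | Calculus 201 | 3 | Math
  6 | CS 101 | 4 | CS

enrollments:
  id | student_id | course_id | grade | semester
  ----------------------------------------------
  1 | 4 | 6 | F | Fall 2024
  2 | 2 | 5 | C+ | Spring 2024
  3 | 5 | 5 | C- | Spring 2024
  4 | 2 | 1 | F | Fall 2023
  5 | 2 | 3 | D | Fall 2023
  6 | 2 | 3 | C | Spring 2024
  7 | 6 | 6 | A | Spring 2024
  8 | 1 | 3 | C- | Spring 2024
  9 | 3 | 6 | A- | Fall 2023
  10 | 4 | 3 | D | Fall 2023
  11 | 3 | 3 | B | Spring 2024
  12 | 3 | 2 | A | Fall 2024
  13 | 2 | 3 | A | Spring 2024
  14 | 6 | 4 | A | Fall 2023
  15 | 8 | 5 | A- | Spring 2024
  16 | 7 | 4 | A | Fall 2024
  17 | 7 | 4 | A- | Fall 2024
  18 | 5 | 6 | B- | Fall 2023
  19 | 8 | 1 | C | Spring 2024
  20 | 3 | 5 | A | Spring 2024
SELECT c.id, p.name AS course, c.grade, c.semester FROM enrollments c JOIN courses p ON c.course_id = p.id

Execution result:
id | course | grade | semester
1 | CS 101 | F | Fall 2024
2 | Calculus 201 | C+ | Spring 2024
3 | Calculus 201 | C- | Spring 2024
4 | Algorithms 201 | F | Fall 2023
5 | English 201 | D | Fall 2023
6 | English 201 | C | Spring 2024
7 | CS 101 | A | Spring 2024
8 | English 201 | C- | Spring 2024
9 | CS 101 | A- | Fall 2023
10 | English 201 | D | Fall 2023
11 | English 201 | B | Spring 2024
12 | Chemistry 101 | A | Fall 2024
13 | English 201 | A | Spring 2024
14 | Databases 301 | A | Fall 2023
15 | Calculus 201 | A- | Spring 2024
16 | Databases 301 | A | Fall 2024
17 | Databases 301 | A- | Fall 2024
18 | CS 101 | B- | Fall 2023
19 | Algorithms 201 | C | Spring 2024
20 | Calculus 201 | A | Spring 2024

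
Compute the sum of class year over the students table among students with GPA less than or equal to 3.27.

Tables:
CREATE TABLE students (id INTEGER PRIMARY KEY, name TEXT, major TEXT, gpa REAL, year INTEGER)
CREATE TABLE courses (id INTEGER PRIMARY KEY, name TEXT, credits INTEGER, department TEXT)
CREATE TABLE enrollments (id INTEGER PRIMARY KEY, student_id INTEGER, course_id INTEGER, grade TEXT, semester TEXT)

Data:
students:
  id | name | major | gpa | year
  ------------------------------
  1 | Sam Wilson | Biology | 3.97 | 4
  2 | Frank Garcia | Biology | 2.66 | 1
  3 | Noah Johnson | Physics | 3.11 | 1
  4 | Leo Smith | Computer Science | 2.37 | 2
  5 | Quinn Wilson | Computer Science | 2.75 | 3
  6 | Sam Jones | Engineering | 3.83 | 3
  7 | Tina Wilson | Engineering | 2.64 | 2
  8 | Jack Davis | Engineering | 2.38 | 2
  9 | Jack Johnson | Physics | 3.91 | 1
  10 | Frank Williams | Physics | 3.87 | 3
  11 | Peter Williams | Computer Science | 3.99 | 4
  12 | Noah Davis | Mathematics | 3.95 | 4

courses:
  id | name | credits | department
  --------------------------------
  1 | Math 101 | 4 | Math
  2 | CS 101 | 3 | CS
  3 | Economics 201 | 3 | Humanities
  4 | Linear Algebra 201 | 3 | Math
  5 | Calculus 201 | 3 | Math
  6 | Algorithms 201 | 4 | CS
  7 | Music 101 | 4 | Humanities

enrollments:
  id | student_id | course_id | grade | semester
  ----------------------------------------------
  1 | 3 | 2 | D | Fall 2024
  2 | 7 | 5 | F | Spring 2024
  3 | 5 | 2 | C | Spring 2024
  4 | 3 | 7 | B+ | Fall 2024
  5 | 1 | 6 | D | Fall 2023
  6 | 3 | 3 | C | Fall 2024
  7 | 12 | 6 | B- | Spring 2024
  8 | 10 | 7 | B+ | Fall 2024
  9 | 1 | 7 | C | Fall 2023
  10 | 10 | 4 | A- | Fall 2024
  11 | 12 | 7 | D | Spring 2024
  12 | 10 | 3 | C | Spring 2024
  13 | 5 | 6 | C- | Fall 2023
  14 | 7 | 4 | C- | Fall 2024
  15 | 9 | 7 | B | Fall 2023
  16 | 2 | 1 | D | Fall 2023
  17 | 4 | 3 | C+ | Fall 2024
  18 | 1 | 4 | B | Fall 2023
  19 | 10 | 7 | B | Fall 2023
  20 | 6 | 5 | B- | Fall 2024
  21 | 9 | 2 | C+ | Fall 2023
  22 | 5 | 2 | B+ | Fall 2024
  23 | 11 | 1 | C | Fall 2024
SELECT SUM(year) FROM students WHERE gpa <= 3.27

Execution result:
11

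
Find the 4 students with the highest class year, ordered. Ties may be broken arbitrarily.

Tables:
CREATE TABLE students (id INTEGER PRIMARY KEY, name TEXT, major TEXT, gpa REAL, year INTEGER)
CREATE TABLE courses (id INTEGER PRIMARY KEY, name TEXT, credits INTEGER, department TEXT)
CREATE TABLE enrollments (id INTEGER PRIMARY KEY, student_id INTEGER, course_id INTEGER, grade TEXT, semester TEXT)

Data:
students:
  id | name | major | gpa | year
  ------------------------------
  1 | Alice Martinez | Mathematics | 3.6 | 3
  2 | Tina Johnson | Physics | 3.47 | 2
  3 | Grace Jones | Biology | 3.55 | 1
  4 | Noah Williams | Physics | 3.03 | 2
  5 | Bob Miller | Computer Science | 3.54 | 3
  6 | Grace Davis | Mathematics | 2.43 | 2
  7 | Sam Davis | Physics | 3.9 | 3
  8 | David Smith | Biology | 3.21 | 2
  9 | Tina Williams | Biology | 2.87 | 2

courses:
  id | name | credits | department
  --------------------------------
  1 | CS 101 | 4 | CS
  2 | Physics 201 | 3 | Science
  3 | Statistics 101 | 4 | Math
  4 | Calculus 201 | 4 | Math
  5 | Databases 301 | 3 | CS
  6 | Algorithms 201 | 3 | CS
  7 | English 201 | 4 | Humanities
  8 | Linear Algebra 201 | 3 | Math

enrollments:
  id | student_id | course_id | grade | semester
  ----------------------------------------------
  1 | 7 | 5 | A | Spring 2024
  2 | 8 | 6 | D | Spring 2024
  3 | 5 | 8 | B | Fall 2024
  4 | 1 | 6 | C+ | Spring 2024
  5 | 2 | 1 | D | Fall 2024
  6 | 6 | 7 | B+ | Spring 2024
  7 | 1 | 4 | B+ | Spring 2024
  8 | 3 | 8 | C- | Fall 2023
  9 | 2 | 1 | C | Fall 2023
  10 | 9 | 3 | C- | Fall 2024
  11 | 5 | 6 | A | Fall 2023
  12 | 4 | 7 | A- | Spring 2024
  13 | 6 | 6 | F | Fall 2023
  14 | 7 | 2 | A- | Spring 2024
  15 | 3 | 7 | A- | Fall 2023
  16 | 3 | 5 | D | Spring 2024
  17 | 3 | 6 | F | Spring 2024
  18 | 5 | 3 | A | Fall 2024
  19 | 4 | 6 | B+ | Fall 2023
SELECT name, year FROM students ORDER BY year DESC LIMIT 4

Execution result:
name | year
Alice Martinez | 3
Bob Miller | 3
Sam Davis | 3
Tina Johnson | 2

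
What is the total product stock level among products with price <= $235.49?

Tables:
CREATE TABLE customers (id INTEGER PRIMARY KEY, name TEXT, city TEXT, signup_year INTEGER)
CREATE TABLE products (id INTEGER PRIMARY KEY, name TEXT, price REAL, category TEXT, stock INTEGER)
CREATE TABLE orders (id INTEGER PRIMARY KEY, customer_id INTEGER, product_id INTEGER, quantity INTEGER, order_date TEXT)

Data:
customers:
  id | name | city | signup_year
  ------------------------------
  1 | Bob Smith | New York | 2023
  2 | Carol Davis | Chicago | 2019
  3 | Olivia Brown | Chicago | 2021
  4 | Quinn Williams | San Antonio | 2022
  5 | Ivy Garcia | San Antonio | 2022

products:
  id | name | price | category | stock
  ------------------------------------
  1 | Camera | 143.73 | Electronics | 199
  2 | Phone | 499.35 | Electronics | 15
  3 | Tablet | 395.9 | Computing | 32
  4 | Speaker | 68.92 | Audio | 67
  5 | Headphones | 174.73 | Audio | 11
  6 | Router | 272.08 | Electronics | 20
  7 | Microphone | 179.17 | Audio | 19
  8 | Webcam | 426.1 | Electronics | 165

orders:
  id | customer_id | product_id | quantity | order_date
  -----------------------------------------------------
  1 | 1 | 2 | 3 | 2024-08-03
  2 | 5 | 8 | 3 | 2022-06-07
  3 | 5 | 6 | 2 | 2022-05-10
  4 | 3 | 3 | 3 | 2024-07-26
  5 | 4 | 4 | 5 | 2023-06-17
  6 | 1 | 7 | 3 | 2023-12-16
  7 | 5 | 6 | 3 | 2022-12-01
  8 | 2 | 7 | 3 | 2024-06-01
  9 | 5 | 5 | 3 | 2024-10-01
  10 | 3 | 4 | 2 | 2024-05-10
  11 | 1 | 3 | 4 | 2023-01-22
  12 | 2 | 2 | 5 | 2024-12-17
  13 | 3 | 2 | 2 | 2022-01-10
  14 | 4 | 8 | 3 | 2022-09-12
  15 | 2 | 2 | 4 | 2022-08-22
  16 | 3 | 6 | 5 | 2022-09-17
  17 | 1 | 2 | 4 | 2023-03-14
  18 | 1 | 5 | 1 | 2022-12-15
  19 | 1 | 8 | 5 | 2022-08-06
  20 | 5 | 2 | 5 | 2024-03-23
SELECT SUM(stock) FROM products WHERE price <= 235.49

Execution result:
296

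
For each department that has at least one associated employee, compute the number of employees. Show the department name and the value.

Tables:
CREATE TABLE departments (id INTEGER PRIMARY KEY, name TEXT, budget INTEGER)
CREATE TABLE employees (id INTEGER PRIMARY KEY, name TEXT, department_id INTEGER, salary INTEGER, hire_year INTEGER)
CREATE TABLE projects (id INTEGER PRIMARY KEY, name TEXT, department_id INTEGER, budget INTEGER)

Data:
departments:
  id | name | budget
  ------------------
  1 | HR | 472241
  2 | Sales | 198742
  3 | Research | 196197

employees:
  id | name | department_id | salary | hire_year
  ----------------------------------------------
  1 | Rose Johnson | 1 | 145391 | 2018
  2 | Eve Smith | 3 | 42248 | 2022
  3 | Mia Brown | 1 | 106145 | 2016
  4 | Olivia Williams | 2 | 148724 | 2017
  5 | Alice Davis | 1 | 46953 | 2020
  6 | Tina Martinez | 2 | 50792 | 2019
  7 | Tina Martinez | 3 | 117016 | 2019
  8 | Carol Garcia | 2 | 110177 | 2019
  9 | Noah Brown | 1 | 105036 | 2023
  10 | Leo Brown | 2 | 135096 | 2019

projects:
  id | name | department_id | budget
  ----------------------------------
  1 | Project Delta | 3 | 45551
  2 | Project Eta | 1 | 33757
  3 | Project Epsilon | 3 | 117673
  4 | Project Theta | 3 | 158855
SELECT p.name, COUNT(*) AS n FROM employees c JOIN departments p ON c.department_id = p.id GROUP BY p.id, p.name

Execution result:
name | n
HR | 4
Sales | 4
Research | 2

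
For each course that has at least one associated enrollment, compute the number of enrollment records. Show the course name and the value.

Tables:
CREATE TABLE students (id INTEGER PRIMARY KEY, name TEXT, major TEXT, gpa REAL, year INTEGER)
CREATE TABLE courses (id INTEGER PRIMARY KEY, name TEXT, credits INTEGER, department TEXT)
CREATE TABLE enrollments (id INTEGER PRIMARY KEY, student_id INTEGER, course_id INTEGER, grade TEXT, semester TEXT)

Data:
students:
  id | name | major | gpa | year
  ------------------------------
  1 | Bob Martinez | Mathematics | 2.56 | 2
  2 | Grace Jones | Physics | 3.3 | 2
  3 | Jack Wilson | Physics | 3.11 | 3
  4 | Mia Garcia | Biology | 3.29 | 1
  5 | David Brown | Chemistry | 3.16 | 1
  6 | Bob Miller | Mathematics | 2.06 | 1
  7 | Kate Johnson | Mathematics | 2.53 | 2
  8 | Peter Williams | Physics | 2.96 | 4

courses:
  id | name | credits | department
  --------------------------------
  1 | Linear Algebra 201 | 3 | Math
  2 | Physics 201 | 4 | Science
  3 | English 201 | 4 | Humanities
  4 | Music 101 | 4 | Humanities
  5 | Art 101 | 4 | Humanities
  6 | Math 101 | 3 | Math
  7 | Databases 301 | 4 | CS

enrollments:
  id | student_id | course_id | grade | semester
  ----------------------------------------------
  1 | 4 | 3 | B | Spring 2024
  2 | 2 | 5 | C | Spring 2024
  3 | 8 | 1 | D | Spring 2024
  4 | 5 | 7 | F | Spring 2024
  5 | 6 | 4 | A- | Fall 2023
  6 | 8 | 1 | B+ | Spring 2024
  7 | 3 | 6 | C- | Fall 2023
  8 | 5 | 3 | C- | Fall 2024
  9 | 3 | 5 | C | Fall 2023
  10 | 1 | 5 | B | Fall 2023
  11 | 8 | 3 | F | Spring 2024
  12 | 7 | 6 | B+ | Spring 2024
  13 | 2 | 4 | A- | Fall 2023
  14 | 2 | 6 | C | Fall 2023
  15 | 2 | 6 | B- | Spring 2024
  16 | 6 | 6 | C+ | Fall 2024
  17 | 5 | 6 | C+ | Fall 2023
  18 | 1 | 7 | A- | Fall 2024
SELECT p.name, COUNT(*) AS n FROM enrollments c JOIN courses p ON c.course_id = p.id GROUP BY p.id, p.name

Execution result:
name | n
Linear Algebra 201 | 2
English 201 | 3
Music 101 | 2
Art 101 | 3
Math 101 | 6
Databases 301 | 2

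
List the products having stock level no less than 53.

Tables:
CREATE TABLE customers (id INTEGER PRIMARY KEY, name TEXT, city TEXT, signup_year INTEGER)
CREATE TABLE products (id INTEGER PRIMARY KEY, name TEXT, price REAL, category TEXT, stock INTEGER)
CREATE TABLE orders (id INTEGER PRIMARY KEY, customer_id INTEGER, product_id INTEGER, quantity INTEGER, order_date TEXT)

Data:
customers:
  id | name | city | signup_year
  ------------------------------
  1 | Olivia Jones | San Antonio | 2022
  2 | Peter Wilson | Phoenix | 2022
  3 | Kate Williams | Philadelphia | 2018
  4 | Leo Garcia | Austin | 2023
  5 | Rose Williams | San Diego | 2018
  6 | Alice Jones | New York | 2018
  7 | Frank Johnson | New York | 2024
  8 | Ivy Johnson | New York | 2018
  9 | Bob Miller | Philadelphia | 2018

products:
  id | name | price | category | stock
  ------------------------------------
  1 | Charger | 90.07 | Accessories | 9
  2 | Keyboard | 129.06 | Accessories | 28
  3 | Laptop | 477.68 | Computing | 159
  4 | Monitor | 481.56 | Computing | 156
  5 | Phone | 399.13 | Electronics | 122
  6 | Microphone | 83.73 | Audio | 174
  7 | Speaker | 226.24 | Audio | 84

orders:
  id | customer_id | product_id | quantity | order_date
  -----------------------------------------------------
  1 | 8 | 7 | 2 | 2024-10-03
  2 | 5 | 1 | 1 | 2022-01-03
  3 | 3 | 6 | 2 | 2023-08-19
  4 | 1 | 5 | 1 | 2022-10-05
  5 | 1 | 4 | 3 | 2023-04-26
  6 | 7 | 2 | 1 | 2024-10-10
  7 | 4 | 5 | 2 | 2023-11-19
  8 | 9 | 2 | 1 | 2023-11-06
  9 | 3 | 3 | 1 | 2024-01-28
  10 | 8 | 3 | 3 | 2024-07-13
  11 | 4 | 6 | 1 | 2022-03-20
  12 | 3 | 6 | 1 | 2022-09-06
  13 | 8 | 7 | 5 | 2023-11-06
SELECT name, stock FROM products WHERE stock >= 53

Execution result:
name | stock
Laptop | 159
Monitor | 156
Phone | 122
Microphone | 174
Speaker | 84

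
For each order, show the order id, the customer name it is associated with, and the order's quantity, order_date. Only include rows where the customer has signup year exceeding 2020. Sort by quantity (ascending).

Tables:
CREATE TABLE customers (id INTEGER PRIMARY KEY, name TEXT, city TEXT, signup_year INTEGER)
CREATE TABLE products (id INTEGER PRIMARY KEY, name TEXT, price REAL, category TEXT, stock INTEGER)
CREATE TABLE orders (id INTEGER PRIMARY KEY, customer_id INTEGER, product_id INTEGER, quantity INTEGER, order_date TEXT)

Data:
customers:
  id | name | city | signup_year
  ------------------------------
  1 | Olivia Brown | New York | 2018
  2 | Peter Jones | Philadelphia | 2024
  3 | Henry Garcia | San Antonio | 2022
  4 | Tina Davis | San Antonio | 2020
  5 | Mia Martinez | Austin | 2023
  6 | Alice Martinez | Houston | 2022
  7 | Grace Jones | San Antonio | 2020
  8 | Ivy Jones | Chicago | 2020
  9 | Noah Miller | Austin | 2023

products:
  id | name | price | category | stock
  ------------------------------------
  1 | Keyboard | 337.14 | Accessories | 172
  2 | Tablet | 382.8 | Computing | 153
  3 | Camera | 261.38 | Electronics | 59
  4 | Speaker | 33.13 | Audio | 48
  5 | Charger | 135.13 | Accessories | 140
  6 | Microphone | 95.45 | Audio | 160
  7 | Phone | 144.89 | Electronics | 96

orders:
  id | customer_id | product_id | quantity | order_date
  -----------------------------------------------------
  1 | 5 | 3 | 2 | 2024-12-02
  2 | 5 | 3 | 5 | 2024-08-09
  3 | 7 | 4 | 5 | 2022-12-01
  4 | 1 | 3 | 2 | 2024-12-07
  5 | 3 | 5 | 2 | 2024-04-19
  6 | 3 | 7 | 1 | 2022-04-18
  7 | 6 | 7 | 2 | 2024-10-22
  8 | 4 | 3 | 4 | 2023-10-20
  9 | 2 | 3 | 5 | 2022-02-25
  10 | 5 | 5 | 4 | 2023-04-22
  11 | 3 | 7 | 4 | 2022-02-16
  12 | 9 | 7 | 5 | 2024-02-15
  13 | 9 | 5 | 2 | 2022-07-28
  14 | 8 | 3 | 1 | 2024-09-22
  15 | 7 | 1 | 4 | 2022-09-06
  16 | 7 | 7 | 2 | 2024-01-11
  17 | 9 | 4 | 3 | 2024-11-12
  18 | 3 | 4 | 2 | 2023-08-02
SELECT c.id, p.name AS customer, c.quantity, c.order_date FROM orders c JOIN customers p ON c.customer_id = p.id WHERE p.signup_year > 2020 ORDER BY c.quantity ASC

Execution result:
id | customer | quantity | order_date
6 | Henry Garcia | 1 | 2022-04-18
1 | Mia Martinez | 2 | 2024-12-02
5 | Henry Garcia | 2 | 2024-04-19
7 | Alice Martinez | 2 | 2024-10-22
13 | Noah Miller | 2 | 2022-07-28
18 | Henry Garcia | 2 | 2023-08-02
17 | Noah Miller | 3 | 2024-11-12
10 | Mia Martinez | 4 | 2023-04-22
11 | Henry Garcia | 4 | 2022-02-16
2 | Mia Martinez | 5 | 2024-08-09
9 | Peter Jones | 5 | 2022-02-25
12 | Noah Miller | 5 | 2024-02-15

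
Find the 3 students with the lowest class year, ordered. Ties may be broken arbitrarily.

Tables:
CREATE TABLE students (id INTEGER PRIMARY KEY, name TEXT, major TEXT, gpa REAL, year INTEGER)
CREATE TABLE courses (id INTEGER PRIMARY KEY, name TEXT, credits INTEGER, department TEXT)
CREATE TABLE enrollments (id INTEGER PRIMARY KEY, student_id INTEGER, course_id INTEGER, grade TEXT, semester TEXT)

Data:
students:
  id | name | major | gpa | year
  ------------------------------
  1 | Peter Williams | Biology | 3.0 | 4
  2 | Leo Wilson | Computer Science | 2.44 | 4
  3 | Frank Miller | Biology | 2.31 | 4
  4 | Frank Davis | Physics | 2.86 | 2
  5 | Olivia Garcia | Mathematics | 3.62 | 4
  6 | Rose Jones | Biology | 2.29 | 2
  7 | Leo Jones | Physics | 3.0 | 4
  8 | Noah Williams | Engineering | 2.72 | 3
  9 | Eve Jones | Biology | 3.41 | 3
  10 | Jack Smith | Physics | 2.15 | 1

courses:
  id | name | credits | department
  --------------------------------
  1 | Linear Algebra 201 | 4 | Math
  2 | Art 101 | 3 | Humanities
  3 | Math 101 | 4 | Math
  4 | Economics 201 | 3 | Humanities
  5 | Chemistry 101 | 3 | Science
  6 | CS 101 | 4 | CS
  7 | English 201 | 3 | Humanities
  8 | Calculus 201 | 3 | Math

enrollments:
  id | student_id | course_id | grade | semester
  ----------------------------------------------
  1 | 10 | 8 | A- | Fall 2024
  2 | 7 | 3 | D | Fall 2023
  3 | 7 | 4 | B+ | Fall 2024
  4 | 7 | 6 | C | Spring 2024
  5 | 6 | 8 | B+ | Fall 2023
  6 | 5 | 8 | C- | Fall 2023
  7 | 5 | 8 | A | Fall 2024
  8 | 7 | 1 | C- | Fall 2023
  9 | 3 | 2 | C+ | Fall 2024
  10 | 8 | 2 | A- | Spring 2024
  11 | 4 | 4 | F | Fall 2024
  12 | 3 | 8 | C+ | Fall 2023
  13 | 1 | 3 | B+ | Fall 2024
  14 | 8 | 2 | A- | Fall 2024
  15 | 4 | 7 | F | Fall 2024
SELECT name, year FROM students ORDER BY year ASC LIMIT 3

Execution result:
name | year
Jack Smith | 1
Frank Davis | 2
Rose Jones | 2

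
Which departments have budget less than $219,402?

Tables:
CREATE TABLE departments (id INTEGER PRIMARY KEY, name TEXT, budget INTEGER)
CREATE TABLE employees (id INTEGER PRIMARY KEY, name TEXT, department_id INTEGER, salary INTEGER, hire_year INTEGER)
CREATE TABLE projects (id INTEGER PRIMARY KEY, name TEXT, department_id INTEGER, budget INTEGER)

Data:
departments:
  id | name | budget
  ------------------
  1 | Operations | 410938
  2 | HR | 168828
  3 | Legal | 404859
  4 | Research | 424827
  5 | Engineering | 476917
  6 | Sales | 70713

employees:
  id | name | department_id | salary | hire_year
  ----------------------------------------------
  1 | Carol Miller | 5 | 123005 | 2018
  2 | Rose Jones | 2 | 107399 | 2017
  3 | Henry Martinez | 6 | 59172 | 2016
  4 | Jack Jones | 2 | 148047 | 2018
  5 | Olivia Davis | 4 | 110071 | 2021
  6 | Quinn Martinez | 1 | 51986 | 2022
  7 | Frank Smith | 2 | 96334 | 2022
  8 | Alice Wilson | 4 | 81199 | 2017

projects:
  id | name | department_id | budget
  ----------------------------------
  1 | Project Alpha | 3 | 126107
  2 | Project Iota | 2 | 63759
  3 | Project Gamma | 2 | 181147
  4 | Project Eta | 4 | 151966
SELECT name, budget FROM departments WHERE budget < 219402

Execution result:
name | budget
HR | 168828
Sales | 70713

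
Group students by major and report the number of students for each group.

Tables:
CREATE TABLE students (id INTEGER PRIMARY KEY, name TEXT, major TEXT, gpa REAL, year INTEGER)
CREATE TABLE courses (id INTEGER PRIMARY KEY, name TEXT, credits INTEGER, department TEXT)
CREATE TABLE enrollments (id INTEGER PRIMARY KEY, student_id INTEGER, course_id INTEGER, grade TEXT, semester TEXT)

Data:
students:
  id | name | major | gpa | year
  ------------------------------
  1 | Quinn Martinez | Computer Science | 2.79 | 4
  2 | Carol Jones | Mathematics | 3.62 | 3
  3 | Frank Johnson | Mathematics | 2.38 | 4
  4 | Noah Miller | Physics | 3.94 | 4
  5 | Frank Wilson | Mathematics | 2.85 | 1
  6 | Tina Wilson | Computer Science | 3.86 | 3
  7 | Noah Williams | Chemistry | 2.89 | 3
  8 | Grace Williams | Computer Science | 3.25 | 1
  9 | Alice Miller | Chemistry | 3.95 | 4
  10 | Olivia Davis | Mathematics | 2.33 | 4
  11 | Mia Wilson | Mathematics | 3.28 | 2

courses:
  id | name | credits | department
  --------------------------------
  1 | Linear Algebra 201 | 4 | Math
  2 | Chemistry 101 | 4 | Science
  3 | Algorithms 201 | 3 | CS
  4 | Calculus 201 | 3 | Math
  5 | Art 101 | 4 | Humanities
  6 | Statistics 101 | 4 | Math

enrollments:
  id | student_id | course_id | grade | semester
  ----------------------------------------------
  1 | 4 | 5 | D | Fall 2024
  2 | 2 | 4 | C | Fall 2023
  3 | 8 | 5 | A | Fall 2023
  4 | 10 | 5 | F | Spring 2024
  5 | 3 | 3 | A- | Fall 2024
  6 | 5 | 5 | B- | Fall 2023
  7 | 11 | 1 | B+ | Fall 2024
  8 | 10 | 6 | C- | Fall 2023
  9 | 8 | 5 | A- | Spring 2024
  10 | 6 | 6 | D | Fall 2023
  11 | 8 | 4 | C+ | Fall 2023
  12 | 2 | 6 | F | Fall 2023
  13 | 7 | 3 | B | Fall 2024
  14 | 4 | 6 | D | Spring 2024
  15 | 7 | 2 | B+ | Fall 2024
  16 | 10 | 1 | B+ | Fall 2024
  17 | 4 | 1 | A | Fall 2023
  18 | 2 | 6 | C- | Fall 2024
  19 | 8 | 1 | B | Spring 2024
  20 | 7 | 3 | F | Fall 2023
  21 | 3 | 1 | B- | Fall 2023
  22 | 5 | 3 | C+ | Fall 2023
SELECT major, COUNT(*) AS n FROM students GROUP BY major

Execution result:
major | n
Chemistry | 2
Computer Science | 3
Mathematics | 5
Physics | 1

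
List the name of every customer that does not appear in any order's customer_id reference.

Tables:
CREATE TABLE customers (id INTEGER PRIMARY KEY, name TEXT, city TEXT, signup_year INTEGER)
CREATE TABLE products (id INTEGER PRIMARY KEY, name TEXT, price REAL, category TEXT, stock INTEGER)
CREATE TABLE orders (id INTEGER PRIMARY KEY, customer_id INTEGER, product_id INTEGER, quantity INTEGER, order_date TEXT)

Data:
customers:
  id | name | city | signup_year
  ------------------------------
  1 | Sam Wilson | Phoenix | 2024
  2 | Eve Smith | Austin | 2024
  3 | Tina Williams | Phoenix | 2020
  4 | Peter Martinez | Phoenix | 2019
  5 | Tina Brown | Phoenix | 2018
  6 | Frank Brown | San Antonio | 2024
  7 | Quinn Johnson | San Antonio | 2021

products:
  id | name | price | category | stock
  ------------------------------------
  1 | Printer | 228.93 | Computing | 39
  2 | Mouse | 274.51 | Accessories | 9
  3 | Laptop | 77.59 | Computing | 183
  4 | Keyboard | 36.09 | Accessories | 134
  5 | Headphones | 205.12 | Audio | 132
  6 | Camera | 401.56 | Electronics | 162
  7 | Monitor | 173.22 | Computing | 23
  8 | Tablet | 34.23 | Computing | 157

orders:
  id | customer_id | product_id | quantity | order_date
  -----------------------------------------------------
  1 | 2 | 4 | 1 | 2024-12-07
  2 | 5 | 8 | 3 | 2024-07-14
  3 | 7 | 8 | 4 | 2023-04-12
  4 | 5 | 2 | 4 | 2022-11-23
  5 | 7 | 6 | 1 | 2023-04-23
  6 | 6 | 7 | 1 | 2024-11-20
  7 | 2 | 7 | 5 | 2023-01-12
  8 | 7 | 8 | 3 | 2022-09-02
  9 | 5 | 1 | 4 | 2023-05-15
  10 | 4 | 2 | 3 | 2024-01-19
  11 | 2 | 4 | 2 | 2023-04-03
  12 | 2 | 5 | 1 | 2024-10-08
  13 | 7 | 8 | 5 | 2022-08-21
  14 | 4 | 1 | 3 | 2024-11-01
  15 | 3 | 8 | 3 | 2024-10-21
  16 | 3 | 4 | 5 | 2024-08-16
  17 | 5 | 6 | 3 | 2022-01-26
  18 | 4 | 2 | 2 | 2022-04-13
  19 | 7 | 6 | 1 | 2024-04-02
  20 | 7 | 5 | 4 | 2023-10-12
SELECT p.name FROM customers p LEFT JOIN orders c ON c.customer_id = p.id WHERE c.id IS NULL

Execution result:
Sam Wilson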